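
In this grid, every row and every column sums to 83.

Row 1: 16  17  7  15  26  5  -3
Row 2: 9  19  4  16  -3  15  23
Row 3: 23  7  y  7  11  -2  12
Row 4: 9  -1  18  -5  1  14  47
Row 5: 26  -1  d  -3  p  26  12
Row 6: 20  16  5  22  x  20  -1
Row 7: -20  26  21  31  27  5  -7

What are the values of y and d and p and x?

Row 6 has 20 + 16 + 5 + 22 + 20 − 1 = 82; the blank must be 83 − 82 = 1.
Column 5 has 26 − 3 + 11 + 1 + 1 + 27 = 63; the blank must be 83 − 63 = 20.
Row 5 has 26 − 1 − 3 + 20 + 26 + 12 = 80; the blank must be 83 − 80 = 3.
Row 3 has 23 + 7 + 7 + 11 − 2 + 12 = 58; the blank must be 83 − 58 = 25.

y = 25, d = 3, p = 20, x = 1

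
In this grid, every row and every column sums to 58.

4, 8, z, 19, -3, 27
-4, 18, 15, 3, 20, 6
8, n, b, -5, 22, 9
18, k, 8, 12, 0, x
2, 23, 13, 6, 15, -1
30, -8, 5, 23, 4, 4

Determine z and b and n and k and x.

Row 1: 4 + 8 + 19 − 3 + 27 = 55, so its missing entry is 58 − 55 = 3.
Column 3: 3 + 15 + 8 + 13 + 5 = 44, so its missing entry is 58 − 44 = 14.
Row 3: 8 + 14 − 5 + 22 + 9 = 48, so its missing entry is 58 − 48 = 10.
Column 2: 8 + 18 + 10 + 23 − 8 = 51, so its missing entry is 58 − 51 = 7.
Row 4: 18 + 7 + 8 + 12 + 0 = 45, so its missing entry is 58 − 45 = 13.

z = 3, b = 14, n = 10, k = 7, x = 13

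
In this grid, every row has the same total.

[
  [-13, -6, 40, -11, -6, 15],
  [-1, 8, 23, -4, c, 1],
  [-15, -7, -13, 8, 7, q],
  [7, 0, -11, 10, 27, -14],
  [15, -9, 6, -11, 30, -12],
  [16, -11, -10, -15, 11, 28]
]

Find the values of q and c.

q = 39, c = -8

Row 1 sums to 19 and so does row 4; that's the common total.
In row 3 the known cells total -20, leaving 19 − (-20) = 39.
In row 2 the known cells total 27, leaving 19 − 27 = -8.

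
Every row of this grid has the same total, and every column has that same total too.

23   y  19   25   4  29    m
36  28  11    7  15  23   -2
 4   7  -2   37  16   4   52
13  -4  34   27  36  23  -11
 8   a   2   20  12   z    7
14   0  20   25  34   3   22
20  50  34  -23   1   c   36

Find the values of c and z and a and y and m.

Rows 2 and 3 both sum to 118, so that's the common total.
Row 7 has 20 + 50 + 34 − 23 + 1 + 36 = 118; the blank must be 118 − 118 = 0.
Column 7 has -2 + 52 − 11 + 7 + 22 + 36 = 104; the blank must be 118 − 104 = 14.
Row 1 has 23 + 19 + 25 + 4 + 29 + 14 = 114; the blank must be 118 − 114 = 4.
Column 6 has 29 + 23 + 4 + 23 + 3 + 0 = 82; the blank must be 118 − 82 = 36.
Row 5 has 8 + 2 + 20 + 12 + 36 + 7 = 85; the blank must be 118 − 85 = 33.

c = 0, z = 36, a = 33, y = 4, m = 14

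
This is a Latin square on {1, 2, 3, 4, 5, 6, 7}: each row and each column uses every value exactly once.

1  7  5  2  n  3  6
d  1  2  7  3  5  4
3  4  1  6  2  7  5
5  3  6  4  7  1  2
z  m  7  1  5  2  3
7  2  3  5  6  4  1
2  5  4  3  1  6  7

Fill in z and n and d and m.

z = 4, n = 4, d = 6, m = 6

For row 2, column 1: row 2 already has {1, 2, 3, 4, 5, 7}; that leaves 6.
At (row 5, col 1): column 1 already has {1, 2, 3, 5, 6, 7}, so the value is 4.
At (row 5, col 2): row 5 already has {1, 2, 3, 4, 5, 7}, so the value is 6.
At (row 1, col 5): row 1 already has {1, 2, 3, 5, 6, 7}, so the value is 4.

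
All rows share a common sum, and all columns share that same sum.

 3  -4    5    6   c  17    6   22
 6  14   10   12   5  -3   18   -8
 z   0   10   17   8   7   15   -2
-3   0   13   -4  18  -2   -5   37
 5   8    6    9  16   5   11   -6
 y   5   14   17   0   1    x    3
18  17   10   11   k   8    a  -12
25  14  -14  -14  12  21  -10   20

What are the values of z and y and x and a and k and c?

Rows 2 and 4 both sum to 54, so that's the common total.
Row 1: 3 − 4 + 5 + 6 + 17 + 6 + 22 = 55, so its missing entry is 54 − 55 = -1.
Row 3: 0 + 10 + 17 + 8 + 7 + 15 − 2 = 55, so its missing entry is 54 − 55 = -1.
Column 5: -1 + 5 + 8 + 18 + 16 + 0 + 12 = 58, so its missing entry is 54 − 58 = -4.
Column 1: 3 + 6 − 1 − 3 + 5 + 18 + 25 = 53, so its missing entry is 54 − 53 = 1.
Row 6: 1 + 5 + 14 + 17 + 0 + 1 + 3 = 41, so its missing entry is 54 − 41 = 13.
Row 7: 18 + 17 + 10 + 11 − 4 + 8 − 12 = 48, so its missing entry is 54 − 48 = 6.

z = -1, y = 1, x = 13, a = 6, k = -4, c = -1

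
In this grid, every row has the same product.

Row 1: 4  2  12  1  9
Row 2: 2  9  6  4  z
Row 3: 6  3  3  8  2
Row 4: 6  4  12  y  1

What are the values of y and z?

y = 3, z = 2

Rows 1 and 3 each multiply to 864, so every row has product 864.
Row 4: 6×4×12×1 = 288, so the missing entry is 864 ÷ 288 = 3.
Row 2: 2×9×6×4 = 432, so the missing entry is 864 ÷ 432 = 2.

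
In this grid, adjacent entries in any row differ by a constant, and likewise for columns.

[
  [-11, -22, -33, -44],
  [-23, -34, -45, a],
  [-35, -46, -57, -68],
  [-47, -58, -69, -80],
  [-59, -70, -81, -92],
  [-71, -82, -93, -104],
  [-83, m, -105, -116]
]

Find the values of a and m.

a = -56, m = -94

Along each row the entries change by -11 per step; down each column they change by -12.
Row 2: from -23 at column 1, stepping by -11 to column 4 gives -56.
Row 7: from -83 at column 1, stepping by -11 to column 2 gives -94.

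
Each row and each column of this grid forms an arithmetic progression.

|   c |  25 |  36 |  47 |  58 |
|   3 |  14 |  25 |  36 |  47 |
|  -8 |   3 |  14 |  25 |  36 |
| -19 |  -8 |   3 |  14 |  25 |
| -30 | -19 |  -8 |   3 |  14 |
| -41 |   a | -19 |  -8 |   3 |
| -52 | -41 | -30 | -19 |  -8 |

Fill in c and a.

c = 14, a = -30

Along each row the entries change by 11 per step; down each column they change by -11.
Row 1: from 25 at column 2, stepping by 11 to column 1 gives 14.
Row 6: from -41 at column 1, stepping by 11 to column 2 gives -30.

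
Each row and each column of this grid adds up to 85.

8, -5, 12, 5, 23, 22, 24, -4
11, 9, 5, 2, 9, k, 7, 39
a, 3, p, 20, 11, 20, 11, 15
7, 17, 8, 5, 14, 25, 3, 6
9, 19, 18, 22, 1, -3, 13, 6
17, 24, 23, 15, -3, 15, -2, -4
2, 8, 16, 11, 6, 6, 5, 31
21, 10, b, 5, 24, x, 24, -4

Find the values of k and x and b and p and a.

Row 2: 11 + 9 + 5 + 2 + 9 + 7 + 39 = 82, so its missing entry is 85 − 82 = 3.
Column 1: 8 + 11 + 7 + 9 + 17 + 2 + 21 = 75, so its missing entry is 85 − 75 = 10.
Row 3: 10 + 3 + 20 + 11 + 20 + 11 + 15 = 90, so its missing entry is 85 − 90 = -5.
Column 3: 12 + 5 − 5 + 8 + 18 + 23 + 16 = 77, so its missing entry is 85 − 77 = 8.
Row 8: 21 + 10 + 8 + 5 + 24 + 24 − 4 = 88, so its missing entry is 85 − 88 = -3.

k = 3, x = -3, b = 8, p = -5, a = 10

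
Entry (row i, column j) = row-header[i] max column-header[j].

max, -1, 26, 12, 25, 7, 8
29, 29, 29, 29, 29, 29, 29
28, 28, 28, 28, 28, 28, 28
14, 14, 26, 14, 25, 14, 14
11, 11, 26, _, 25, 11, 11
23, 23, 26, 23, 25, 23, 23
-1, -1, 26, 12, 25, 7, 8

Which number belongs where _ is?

max(11, 12) = 12.

12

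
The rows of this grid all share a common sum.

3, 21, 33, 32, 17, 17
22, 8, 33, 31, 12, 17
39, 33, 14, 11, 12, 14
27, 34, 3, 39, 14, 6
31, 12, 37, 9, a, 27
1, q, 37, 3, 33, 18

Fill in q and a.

Row 1 sums to 123 and so does row 2; that's the common total.
In row 6 the known cells total 92, leaving 123 − 92 = 31.
In row 5 the known cells total 116, leaving 123 − 116 = 7.

q = 31, a = 7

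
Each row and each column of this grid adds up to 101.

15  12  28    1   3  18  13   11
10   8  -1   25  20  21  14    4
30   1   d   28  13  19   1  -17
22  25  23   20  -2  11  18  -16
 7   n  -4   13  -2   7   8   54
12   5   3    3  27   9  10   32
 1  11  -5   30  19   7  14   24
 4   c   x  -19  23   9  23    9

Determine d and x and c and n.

The known cells in row 5 total 83, leaving 101 − 83 = 18 for the blank.
The known cells in column 2 total 80, leaving 101 − 80 = 21 for the blank.
The known cells in row 8 total 70, leaving 101 − 70 = 31 for the blank.
The known cells in row 3 total 75, leaving 101 − 75 = 26 for the blank.

d = 26, x = 31, c = 21, n = 18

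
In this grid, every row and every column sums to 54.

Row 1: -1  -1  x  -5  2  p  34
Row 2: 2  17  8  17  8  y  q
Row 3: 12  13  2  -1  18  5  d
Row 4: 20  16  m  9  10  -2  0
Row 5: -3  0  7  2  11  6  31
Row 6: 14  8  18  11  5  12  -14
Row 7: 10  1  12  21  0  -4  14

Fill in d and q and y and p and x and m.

d = 5, q = -16, y = 18, p = 19, x = 6, m = 1

The known cells in row 3 total 49, leaving 54 − 49 = 5 for the blank.
The known cells in column 7 total 70, leaving 54 − 70 = -16 for the blank.
The known cells in row 2 total 36, leaving 54 − 36 = 18 for the blank.
The known cells in column 6 total 35, leaving 54 − 35 = 19 for the blank.
The known cells in row 1 total 48, leaving 54 − 48 = 6 for the blank.
The known cells in row 4 total 53, leaving 54 − 53 = 1 for the blank.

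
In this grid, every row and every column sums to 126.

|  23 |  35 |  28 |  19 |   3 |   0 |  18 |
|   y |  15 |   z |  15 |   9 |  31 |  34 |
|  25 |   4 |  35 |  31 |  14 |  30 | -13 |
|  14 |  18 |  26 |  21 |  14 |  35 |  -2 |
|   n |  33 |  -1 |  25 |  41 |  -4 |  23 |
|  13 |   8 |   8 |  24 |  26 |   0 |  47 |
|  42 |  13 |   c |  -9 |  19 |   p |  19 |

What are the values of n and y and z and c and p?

The known cells in row 5 total 117, leaving 126 − 117 = 9 for the blank.
The known cells in column 6 total 92, leaving 126 − 92 = 34 for the blank.
The known cells in row 7 total 118, leaving 126 − 118 = 8 for the blank.
The known cells in column 3 total 104, leaving 126 − 104 = 22 for the blank.
The known cells in row 2 total 126, leaving 126 − 126 = 0 for the blank.

n = 9, y = 0, z = 22, c = 8, p = 34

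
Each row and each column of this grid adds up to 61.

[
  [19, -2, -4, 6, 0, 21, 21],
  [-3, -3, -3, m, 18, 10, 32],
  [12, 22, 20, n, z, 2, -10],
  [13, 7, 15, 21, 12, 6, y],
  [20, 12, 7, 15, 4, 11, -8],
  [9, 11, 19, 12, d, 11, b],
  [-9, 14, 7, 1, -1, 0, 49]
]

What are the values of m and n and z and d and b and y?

m = 10, n = -4, z = 19, d = 9, b = -10, y = -13

Row 4: 13 + 7 + 15 + 21 + 12 + 6 = 74, so its missing entry is 61 − 74 = -13.
Column 7: 21 + 32 − 10 − 13 − 8 + 49 = 71, so its missing entry is 61 − 71 = -10.
Row 6: 9 + 11 + 19 + 12 + 11 − 10 = 52, so its missing entry is 61 − 52 = 9.
Column 5: 0 + 18 + 12 + 4 + 9 − 1 = 42, so its missing entry is 61 − 42 = 19.
Row 3: 12 + 22 + 20 + 19 + 2 − 10 = 65, so its missing entry is 61 − 65 = -4.
Row 2: -3 − 3 − 3 + 18 + 10 + 32 = 51, so its missing entry is 61 − 51 = 10.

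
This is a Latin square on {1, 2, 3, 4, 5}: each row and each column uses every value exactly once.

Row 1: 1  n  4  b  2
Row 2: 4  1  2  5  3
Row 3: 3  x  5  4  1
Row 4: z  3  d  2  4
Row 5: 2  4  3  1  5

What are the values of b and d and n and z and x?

b = 3, d = 1, n = 5, z = 5, x = 2

At (row 3, col 2): row 3 already has {1, 3, 4, 5}, so the value is 2.
Cell (1,2): column 2 already has {1, 2, 3, 4} → 5.
Cell (1,4): row 1 already has {1, 2, 4, 5} → 3.
For row 4, column 1: column 1 already has {1, 2, 3, 4}; that leaves 5.
For row 4, column 3: row 4 already has {2, 3, 4, 5}; that leaves 1.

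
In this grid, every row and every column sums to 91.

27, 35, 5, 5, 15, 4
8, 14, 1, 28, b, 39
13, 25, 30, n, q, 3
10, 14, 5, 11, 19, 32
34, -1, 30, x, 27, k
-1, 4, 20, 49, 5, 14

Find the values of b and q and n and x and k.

Row 2: 8 + 14 + 1 + 28 + 39 = 90, so its missing entry is 91 − 90 = 1.
Column 5: 15 + 1 + 19 + 27 + 5 = 67, so its missing entry is 91 − 67 = 24.
Row 3: 13 + 25 + 30 + 24 + 3 = 95, so its missing entry is 91 − 95 = -4.
Column 4: 5 + 28 − 4 + 11 + 49 = 89, so its missing entry is 91 − 89 = 2.
Row 5: 34 − 1 + 30 + 2 + 27 = 92, so its missing entry is 91 − 92 = -1.

b = 1, q = 24, n = -4, x = 2, k = -1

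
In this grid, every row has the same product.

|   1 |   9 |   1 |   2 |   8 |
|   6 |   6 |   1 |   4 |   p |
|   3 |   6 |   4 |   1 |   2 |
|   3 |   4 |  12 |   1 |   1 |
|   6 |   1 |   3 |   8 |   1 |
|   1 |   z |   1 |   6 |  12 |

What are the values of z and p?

Rows 3 and 5 each multiply to 144, so every row has product 144.
Row 6: 1×1×6×12 = 72, so the missing entry is 144 ÷ 72 = 2.
Row 2: 6×6×1×4 = 144, so the missing entry is 144 ÷ 144 = 1.

z = 2, p = 1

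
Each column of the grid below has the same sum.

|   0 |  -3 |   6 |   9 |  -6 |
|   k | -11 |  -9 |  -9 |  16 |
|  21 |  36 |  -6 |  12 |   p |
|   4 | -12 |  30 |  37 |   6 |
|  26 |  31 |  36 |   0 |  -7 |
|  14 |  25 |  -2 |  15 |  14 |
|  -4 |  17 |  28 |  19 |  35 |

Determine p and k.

Columns 3 and 4 both add up to 83, so every column sums to 83.
Column 5: -6 + 16 + 6 − 7 + 14 + 35 = 58, so the missing entry is 83 − 58 = 25.
Column 1: 0 + 21 + 4 + 26 + 14 − 4 = 61, so the missing entry is 83 − 61 = 22.

p = 25, k = 22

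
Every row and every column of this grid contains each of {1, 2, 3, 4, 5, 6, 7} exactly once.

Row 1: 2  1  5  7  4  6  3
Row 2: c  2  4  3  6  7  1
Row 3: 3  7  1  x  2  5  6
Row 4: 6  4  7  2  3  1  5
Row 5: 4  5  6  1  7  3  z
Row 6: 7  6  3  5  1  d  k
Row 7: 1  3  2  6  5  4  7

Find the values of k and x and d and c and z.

Cell (6,6): column 6 already has {1, 3, 4, 5, 6, 7} → 2.
Cell (5,7): row 5 already has {1, 3, 4, 5, 6, 7} → 2.
Cell (3,4): row 3 already has {1, 2, 3, 5, 6, 7} → 4.
At (row 6, col 7): row 6 already has {1, 2, 3, 5, 6, 7}, so the value is 4.
For row 2, column 1: row 2 already has {1, 2, 3, 4, 6, 7}; that leaves 5.

k = 4, x = 4, d = 2, c = 5, z = 2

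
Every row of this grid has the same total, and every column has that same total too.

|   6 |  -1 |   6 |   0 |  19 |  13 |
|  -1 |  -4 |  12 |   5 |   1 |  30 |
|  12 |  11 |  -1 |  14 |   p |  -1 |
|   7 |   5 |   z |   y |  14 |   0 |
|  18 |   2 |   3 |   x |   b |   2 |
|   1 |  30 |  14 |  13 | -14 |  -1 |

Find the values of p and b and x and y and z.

Rows 1 and 2 both sum to 43, so that's the common total.
Row 3 has 12 + 11 − 1 + 14 − 1 = 35; the blank must be 43 − 35 = 8.
Column 5 has 19 + 1 + 8 + 14 − 14 = 28; the blank must be 43 − 28 = 15.
Row 5 has 18 + 2 + 3 + 15 + 2 = 40; the blank must be 43 − 40 = 3.
Column 4 has 0 + 5 + 14 + 3 + 13 = 35; the blank must be 43 − 35 = 8.
Row 4 has 7 + 5 + 8 + 14 + 0 = 34; the blank must be 43 − 34 = 9.

p = 8, b = 15, x = 3, y = 8, z = 9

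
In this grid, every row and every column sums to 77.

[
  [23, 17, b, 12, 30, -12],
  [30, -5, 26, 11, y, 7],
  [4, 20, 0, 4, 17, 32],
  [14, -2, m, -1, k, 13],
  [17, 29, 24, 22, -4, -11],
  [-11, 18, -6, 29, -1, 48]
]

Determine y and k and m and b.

Row 2 has 30 − 5 + 26 + 11 + 7 = 69; the blank must be 77 − 69 = 8.
Column 5 has 30 + 8 + 17 − 4 − 1 = 50; the blank must be 77 − 50 = 27.
Row 4 has 14 − 2 − 1 + 27 + 13 = 51; the blank must be 77 − 51 = 26.
Row 1 has 23 + 17 + 12 + 30 − 12 = 70; the blank must be 77 − 70 = 7.

y = 8, k = 27, m = 26, b = 7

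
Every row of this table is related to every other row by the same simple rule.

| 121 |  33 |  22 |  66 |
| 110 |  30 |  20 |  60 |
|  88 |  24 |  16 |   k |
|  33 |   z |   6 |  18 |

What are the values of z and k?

z = 9, k = 48

Each row is a constant multiple of every other row — this is a multiplication table with the headers hidden.
Row 4 is 6/22 = 3/11 times row 1, so its entry in column 2 is 33 × 3/11 = 9.
Row 3 is 16/22 = 8/11 times row 1, so its entry in column 4 is 66 × 8/11 = 48.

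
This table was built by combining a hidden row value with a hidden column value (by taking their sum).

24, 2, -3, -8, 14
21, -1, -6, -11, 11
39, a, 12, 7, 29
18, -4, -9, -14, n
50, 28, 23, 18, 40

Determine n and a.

The difference between any two rows is the same in every column — this is an addition table with the headers hidden.
Row 4 minus row 1 is -14 − (-8) = -6, so its entry in column 5 is 14 + (-6) = 8.
Row 3 minus row 1 is 7 − (-8) = 15, so its entry in column 2 is 2 + 15 = 17.

n = 8, a = 17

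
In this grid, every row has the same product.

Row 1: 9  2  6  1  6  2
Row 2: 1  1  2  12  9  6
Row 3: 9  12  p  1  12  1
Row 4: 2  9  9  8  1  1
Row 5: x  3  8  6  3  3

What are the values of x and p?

Rows 1 and 4 each multiply to 1296, so every row has product 1296.
Row 5: 3×8×6×3×3 = 1296, so the missing entry is 1296 ÷ 1296 = 1.
Row 3: 9×12×1×12×1 = 1296, so the missing entry is 1296 ÷ 1296 = 1.

x = 1, p = 1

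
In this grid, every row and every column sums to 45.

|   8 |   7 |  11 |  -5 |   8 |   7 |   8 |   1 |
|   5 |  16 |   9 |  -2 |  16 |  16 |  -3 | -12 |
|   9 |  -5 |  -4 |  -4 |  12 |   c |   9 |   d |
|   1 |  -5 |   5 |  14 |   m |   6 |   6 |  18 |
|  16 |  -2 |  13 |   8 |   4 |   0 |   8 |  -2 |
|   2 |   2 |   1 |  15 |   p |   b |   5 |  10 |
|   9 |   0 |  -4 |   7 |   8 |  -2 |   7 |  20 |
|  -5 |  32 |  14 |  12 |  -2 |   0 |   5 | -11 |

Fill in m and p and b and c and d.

Row 4 has 1 − 5 + 5 + 14 + 6 + 6 + 18 = 45; the blank must be 45 − 45 = 0.
Column 8 has 1 − 12 + 18 − 2 + 10 + 20 − 11 = 24; the blank must be 45 − 24 = 21.
Column 5 has 8 + 16 + 12 + 0 + 4 + 8 − 2 = 46; the blank must be 45 − 46 = -1.
Row 6 has 2 + 2 + 1 + 15 − 1 + 5 + 10 = 34; the blank must be 45 − 34 = 11.
Row 3 has 9 − 5 − 4 − 4 + 12 + 9 + 21 = 38; the blank must be 45 − 38 = 7.

m = 0, p = -1, b = 11, c = 7, d = 21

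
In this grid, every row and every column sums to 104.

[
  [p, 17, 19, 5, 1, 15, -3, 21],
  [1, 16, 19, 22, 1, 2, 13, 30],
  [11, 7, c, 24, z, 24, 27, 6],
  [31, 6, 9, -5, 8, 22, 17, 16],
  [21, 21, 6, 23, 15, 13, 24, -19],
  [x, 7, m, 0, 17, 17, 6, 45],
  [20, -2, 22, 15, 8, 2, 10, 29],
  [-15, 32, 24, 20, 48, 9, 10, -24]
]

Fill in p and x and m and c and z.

p = 29, x = 6, m = 6, c = -1, z = 6

Column 5 has 1 + 1 + 8 + 15 + 17 + 8 + 48 = 98; the blank must be 104 − 98 = 6.
Row 1 has 17 + 19 + 5 + 1 + 15 − 3 + 21 = 75; the blank must be 104 − 75 = 29.
Column 1 has 29 + 1 + 11 + 31 + 21 + 20 − 15 = 98; the blank must be 104 − 98 = 6.
Row 3 has 11 + 7 + 24 + 6 + 24 + 27 + 6 = 105; the blank must be 104 − 105 = -1.
Row 6 has 6 + 7 + 0 + 17 + 17 + 6 + 45 = 98; the blank must be 104 − 98 = 6.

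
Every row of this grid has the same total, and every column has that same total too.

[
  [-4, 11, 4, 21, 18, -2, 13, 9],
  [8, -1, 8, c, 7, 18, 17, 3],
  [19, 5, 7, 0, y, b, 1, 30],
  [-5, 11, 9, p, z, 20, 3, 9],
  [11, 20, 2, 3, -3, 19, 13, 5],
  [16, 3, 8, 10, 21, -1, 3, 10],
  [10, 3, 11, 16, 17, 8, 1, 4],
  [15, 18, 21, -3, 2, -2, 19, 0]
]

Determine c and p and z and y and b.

c = 10, p = 13, z = 10, y = -2, b = 10

Rows 1 and 5 both sum to 70, so that's the common total.
Column 6 has -2 + 18 + 20 + 19 − 1 + 8 − 2 = 60; the blank must be 70 − 60 = 10.
Row 3 has 19 + 5 + 7 + 0 + 10 + 1 + 30 = 72; the blank must be 70 − 72 = -2.
Column 5 has 18 + 7 − 2 − 3 + 21 + 17 + 2 = 60; the blank must be 70 − 60 = 10.
Row 4 has -5 + 11 + 9 + 10 + 20 + 3 + 9 = 57; the blank must be 70 − 57 = 13.
Row 2 has 8 − 1 + 8 + 7 + 18 + 17 + 3 = 60; the blank must be 70 − 60 = 10.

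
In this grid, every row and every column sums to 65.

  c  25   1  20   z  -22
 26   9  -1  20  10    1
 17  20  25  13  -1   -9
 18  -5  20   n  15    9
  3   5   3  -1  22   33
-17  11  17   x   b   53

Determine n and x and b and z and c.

The known cells in column 1 total 47, leaving 65 − 47 = 18 for the blank.
The known cells in row 1 total 42, leaving 65 − 42 = 23 for the blank.
The known cells in column 5 total 69, leaving 65 − 69 = -4 for the blank.
The known cells in row 4 total 57, leaving 65 − 57 = 8 for the blank.
The known cells in row 6 total 60, leaving 65 − 60 = 5 for the blank.

n = 8, x = 5, b = -4, z = 23, c = 18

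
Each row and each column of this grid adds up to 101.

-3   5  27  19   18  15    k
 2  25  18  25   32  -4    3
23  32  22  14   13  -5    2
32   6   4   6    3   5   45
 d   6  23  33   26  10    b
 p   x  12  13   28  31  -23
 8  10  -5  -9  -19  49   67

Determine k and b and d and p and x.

k = 20, b = -13, d = 16, p = 23, x = 17

The known cells in column 2 total 84, leaving 101 − 84 = 17 for the blank.
The known cells in row 1 total 81, leaving 101 − 81 = 20 for the blank.
The known cells in column 7 total 114, leaving 101 − 114 = -13 for the blank.
The known cells in row 5 total 85, leaving 101 − 85 = 16 for the blank.
The known cells in row 6 total 78, leaving 101 − 78 = 23 for the blank.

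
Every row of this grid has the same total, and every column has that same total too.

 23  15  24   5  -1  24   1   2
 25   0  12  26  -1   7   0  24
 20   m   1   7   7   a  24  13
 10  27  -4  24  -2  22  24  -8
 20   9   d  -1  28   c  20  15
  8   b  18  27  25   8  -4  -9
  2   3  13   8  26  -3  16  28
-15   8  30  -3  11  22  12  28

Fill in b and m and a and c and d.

Rows 1 and 2 both sum to 93, so that's the common total.
Row 6: 8 + 18 + 27 + 25 + 8 − 4 − 9 = 73, so its missing entry is 93 − 73 = 20.
Column 2: 15 + 0 + 27 + 9 + 20 + 3 + 8 = 82, so its missing entry is 93 − 82 = 11.
Column 3: 24 + 12 + 1 − 4 + 18 + 13 + 30 = 94, so its missing entry is 93 − 94 = -1.
Row 5: 20 + 9 − 1 − 1 + 28 + 20 + 15 = 90, so its missing entry is 93 − 90 = 3.
Row 3: 20 + 11 + 1 + 7 + 7 + 24 + 13 = 83, so its missing entry is 93 − 83 = 10.

b = 20, m = 11, a = 10, c = 3, d = -1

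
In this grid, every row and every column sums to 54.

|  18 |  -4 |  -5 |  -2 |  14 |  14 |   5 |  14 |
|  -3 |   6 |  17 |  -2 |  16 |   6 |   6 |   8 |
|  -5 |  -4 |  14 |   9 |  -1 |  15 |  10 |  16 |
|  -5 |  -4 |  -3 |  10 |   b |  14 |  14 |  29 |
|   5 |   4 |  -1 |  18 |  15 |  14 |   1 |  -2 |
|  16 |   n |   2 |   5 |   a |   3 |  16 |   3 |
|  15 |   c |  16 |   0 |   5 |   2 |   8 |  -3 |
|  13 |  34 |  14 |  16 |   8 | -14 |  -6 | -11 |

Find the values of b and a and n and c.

Row 7 has 15 + 16 + 0 + 5 + 2 + 8 − 3 = 43; the blank must be 54 − 43 = 11.
Column 2 has -4 + 6 − 4 − 4 + 4 + 11 + 34 = 43; the blank must be 54 − 43 = 11.
Row 6 has 16 + 11 + 2 + 5 + 3 + 16 + 3 = 56; the blank must be 54 − 56 = -2.
Row 4 has -5 − 4 − 3 + 10 + 14 + 14 + 29 = 55; the blank must be 54 − 55 = -1.

b = -1, a = -2, n = 11, c = 11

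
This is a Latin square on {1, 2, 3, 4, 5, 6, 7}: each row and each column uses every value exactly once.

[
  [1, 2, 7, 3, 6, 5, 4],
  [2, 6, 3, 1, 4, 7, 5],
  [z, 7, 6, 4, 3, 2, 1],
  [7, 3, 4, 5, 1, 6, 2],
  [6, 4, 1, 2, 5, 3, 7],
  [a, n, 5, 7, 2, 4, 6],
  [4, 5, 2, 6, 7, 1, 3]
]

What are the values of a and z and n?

Cell (3,1): row 3 already has {1, 2, 3, 4, 6, 7} → 5.
Cell (6,1): column 1 already has {1, 2, 4, 5, 6, 7} → 3.
Cell (6,2): row 6 already has {2, 3, 4, 5, 6, 7} → 1.

a = 3, z = 5, n = 1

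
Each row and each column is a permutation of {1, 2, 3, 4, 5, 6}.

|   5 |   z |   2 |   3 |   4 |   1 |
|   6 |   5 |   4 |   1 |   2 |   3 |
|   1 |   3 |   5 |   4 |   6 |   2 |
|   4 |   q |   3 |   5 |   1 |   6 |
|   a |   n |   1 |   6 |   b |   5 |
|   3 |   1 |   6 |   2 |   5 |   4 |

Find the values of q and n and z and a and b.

q = 2, n = 4, z = 6, a = 2, b = 3

Cell (5,5): column 5 already has {1, 2, 4, 5, 6} → 3.
At (row 1, col 2): row 1 already has {1, 2, 3, 4, 5}, so the value is 6.
At (row 5, col 1): column 1 already has {1, 3, 4, 5, 6}, so the value is 2.
At (row 4, col 2): row 4 already has {1, 3, 4, 5, 6}, so the value is 2.
For row 5, column 2: row 5 already has {1, 2, 3, 5, 6}; that leaves 4.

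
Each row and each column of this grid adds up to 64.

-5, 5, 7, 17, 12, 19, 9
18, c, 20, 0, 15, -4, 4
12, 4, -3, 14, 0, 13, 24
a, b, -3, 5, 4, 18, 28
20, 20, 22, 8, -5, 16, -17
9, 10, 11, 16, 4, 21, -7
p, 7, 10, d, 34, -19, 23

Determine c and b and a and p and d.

c = 11, b = 7, a = 5, p = 5, d = 4

Row 2 has 18 + 20 + 0 + 15 − 4 + 4 = 53; the blank must be 64 − 53 = 11.
Column 2 has 5 + 11 + 4 + 20 + 10 + 7 = 57; the blank must be 64 − 57 = 7.
Row 4 has 7 − 3 + 5 + 4 + 18 + 28 = 59; the blank must be 64 − 59 = 5.
Column 1 has -5 + 18 + 12 + 5 + 20 + 9 = 59; the blank must be 64 − 59 = 5.
Row 7 has 5 + 7 + 10 + 34 − 19 + 23 = 60; the blank must be 64 − 60 = 4.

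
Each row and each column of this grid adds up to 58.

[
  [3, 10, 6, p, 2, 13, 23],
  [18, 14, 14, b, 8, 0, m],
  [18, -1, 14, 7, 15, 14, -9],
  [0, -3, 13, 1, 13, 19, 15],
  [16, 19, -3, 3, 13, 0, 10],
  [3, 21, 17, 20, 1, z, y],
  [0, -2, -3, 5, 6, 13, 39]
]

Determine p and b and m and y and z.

p = 1, b = 21, m = -17, y = -3, z = -1

The known cells in column 6 total 59, leaving 58 − 59 = -1 for the blank.
The known cells in row 1 total 57, leaving 58 − 57 = 1 for the blank.
The known cells in row 6 total 61, leaving 58 − 61 = -3 for the blank.
The known cells in column 7 total 75, leaving 58 − 75 = -17 for the blank.
The known cells in row 2 total 37, leaving 58 − 37 = 21 for the blank.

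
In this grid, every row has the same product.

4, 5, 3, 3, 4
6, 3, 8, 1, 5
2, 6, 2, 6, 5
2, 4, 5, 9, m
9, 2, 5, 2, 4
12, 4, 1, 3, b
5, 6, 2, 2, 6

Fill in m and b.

Rows 3 and 7 each multiply to 720, so every row has product 720.
Row 4: 2×4×5×9 = 360, so the missing entry is 720 ÷ 360 = 2.
Row 6: 12×4×1×3 = 144, so the missing entry is 720 ÷ 144 = 5.

m = 2, b = 5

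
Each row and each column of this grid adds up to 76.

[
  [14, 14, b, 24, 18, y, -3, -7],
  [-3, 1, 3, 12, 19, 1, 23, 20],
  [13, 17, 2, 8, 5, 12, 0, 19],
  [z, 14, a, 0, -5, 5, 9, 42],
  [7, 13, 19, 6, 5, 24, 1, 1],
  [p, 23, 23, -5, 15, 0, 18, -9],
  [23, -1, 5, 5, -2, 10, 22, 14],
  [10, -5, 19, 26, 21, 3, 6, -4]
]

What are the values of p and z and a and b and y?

Row 6: 23 + 23 − 5 + 15 + 0 + 18 − 9 = 65, so its missing entry is 76 − 65 = 11.
Column 1: 14 − 3 + 13 + 7 + 11 + 23 + 10 = 75, so its missing entry is 76 − 75 = 1.
Column 6: 1 + 12 + 5 + 24 + 0 + 10 + 3 = 55, so its missing entry is 76 − 55 = 21.
Row 1: 14 + 14 + 24 + 18 + 21 − 3 − 7 = 81, so its missing entry is 76 − 81 = -5.
Row 4: 1 + 14 + 0 − 5 + 5 + 9 + 42 = 66, so its missing entry is 76 − 66 = 10.

p = 11, z = 1, a = 10, b = -5, y = 21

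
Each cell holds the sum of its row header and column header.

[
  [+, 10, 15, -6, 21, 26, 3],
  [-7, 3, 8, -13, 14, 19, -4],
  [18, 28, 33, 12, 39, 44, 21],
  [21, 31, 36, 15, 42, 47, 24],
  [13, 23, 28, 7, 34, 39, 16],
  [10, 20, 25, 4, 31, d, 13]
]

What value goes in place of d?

10 + 26 = 36.

36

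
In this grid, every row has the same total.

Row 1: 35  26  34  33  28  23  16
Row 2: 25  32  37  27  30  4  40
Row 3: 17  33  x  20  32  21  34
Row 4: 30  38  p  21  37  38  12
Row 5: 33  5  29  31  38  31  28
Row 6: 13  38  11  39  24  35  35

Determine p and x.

p = 19, x = 38

The complete rows each total 195.
Row 4 is missing 195 − 176 = 19 (since 30 + 38 + 21 + 37 + 38 + 12 = 176).
Row 3 is missing 195 − 157 = 38 (since 17 + 33 + 20 + 32 + 21 + 34 = 157).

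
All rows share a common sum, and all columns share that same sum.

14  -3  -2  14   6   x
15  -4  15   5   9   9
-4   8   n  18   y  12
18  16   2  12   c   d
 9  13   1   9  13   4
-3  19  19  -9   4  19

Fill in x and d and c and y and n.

Rows 2 and 5 both sum to 49, so that's the common total.
Row 1: 14 − 3 − 2 + 14 + 6 = 29, so its missing entry is 49 − 29 = 20.
Column 3: -2 + 15 + 2 + 1 + 19 = 35, so its missing entry is 49 − 35 = 14.
Row 3: -4 + 8 + 14 + 18 + 12 = 48, so its missing entry is 49 − 48 = 1.
Column 5: 6 + 9 + 1 + 13 + 4 = 33, so its missing entry is 49 − 33 = 16.
Row 4: 18 + 16 + 2 + 12 + 16 = 64, so its missing entry is 49 − 64 = -15.

x = 20, d = -15, c = 16, y = 1, n = 14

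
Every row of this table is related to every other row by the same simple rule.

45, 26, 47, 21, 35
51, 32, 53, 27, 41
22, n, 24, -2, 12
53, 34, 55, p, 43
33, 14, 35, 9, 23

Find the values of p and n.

The difference between any two rows is the same in every column — this is an addition table with the headers hidden.
Row 4 minus row 1 is 43 − 35 = 8, so its entry in column 4 is 21 + 8 = 29.
Row 3 minus row 1 is 12 − 35 = -23, so its entry in column 2 is 26 + (-23) = 3.

p = 29, n = 3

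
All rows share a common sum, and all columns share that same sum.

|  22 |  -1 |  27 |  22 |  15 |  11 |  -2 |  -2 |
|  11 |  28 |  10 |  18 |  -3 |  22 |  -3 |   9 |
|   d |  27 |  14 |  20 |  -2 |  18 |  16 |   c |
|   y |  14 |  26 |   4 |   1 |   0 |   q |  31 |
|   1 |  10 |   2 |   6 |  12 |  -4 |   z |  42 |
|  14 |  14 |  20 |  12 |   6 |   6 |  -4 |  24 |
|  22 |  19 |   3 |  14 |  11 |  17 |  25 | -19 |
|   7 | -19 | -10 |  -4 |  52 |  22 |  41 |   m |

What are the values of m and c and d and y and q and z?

Rows 1 and 2 both sum to 92, so that's the common total.
Row 8: 7 − 19 − 10 − 4 + 52 + 22 + 41 = 89, so its missing entry is 92 − 89 = 3.
Column 8: -2 + 9 + 31 + 42 + 24 − 19 + 3 = 88, so its missing entry is 92 − 88 = 4.
Row 5: 1 + 10 + 2 + 6 + 12 − 4 + 42 = 69, so its missing entry is 92 − 69 = 23.
Row 3: 27 + 14 + 20 − 2 + 18 + 16 + 4 = 97, so its missing entry is 92 − 97 = -5.
Column 1: 22 + 11 − 5 + 1 + 14 + 22 + 7 = 72, so its missing entry is 92 − 72 = 20.
Row 4: 20 + 14 + 26 + 4 + 1 + 0 + 31 = 96, so its missing entry is 92 − 96 = -4.

m = 3, c = 4, d = -5, y = 20, q = -4, z = 23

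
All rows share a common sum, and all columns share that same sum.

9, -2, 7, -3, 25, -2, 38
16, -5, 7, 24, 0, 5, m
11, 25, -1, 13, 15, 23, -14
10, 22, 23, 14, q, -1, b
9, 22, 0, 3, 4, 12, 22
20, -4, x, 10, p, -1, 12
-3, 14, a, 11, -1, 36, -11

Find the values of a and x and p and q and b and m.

a = 26, x = 10, p = 25, q = 4, b = 0, m = 25

Rows 1 and 3 both sum to 72, so that's the common total.
Row 7: -3 + 14 + 11 − 1 + 36 − 11 = 46, so its missing entry is 72 − 46 = 26.
Row 2: 16 − 5 + 7 + 24 + 0 + 5 = 47, so its missing entry is 72 − 47 = 25.
Column 7: 38 + 25 − 14 + 22 + 12 − 11 = 72, so its missing entry is 72 − 72 = 0.
Row 4: 10 + 22 + 23 + 14 − 1 + 0 = 68, so its missing entry is 72 − 68 = 4.
Column 5: 25 + 0 + 15 + 4 + 4 − 1 = 47, so its missing entry is 72 − 47 = 25.
Row 6: 20 − 4 + 10 + 25 − 1 + 12 = 62, so its missing entry is 72 − 62 = 10.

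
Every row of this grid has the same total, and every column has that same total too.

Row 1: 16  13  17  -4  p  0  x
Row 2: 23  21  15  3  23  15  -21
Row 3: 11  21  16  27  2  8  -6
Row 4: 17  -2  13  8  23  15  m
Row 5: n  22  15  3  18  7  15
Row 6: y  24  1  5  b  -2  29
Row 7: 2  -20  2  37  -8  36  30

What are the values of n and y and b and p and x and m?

Rows 2 and 3 both sum to 79, so that's the common total.
Row 5: 22 + 15 + 3 + 18 + 7 + 15 = 80, so its missing entry is 79 − 80 = -1.
Column 1: 16 + 23 + 11 + 17 − 1 + 2 = 68, so its missing entry is 79 − 68 = 11.
Row 6: 11 + 24 + 1 + 5 − 2 + 29 = 68, so its missing entry is 79 − 68 = 11.
Column 5: 23 + 2 + 23 + 18 + 11 − 8 = 69, so its missing entry is 79 − 69 = 10.
Row 1: 16 + 13 + 17 − 4 + 10 + 0 = 52, so its missing entry is 79 − 52 = 27.
Row 4: 17 − 2 + 13 + 8 + 23 + 15 = 74, so its missing entry is 79 − 74 = 5.

n = -1, y = 11, b = 11, p = 10, x = 27, m = 5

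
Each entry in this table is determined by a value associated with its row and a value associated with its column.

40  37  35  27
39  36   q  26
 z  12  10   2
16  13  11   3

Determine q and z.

The difference between any two rows is the same in every column — this is an addition table with the headers hidden.
Row 2 minus row 1 is 36 − 37 = -1, so its entry in column 3 is 35 + (-1) = 34.
Row 3 minus row 1 is 12 − 37 = -25, so its entry in column 1 is 40 + (-25) = 15.

q = 34, z = 15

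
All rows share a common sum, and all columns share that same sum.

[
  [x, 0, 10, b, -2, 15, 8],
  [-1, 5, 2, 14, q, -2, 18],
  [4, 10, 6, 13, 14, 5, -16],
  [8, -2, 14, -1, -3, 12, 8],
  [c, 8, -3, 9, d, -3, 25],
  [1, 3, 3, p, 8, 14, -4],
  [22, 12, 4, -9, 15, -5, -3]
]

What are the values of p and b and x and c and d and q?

p = 11, b = -1, x = 6, c = -4, d = 4, q = 0

Rows 3 and 4 both sum to 36, so that's the common total.
The known cells in row 2 total 36, leaving 36 − 36 = 0 for the blank.
The known cells in column 5 total 32, leaving 36 − 32 = 4 for the blank.
The known cells in row 5 total 40, leaving 36 − 40 = -4 for the blank.
The known cells in column 1 total 30, leaving 36 − 30 = 6 for the blank.
The known cells in row 1 total 37, leaving 36 − 37 = -1 for the blank.
The known cells in row 6 total 25, leaving 36 − 25 = 11 for the blank.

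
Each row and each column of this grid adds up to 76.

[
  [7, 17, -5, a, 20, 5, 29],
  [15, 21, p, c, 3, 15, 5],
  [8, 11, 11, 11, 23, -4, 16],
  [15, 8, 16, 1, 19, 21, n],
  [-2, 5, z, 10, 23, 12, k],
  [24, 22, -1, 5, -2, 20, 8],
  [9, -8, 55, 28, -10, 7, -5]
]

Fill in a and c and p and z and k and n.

a = 3, c = 18, p = -1, z = 1, k = 27, n = -4

The known cells in row 1 total 73, leaving 76 − 73 = 3 for the blank.
The known cells in row 4 total 80, leaving 76 − 80 = -4 for the blank.
The known cells in column 7 total 49, leaving 76 − 49 = 27 for the blank.
The known cells in row 5 total 75, leaving 76 − 75 = 1 for the blank.
The known cells in column 3 total 77, leaving 76 − 77 = -1 for the blank.
The known cells in row 2 total 58, leaving 76 − 58 = 18 for the blank.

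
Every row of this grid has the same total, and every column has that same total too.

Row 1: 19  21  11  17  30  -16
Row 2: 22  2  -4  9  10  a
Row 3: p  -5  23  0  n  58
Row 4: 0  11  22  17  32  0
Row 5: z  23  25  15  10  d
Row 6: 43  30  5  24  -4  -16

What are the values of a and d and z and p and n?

Rows 1 and 4 both sum to 82, so that's the common total.
The known cells in column 5 total 78, leaving 82 − 78 = 4 for the blank.
The known cells in row 2 total 39, leaving 82 − 39 = 43 for the blank.
The known cells in row 3 total 80, leaving 82 − 80 = 2 for the blank.
The known cells in column 1 total 86, leaving 82 − 86 = -4 for the blank.
The known cells in row 5 total 69, leaving 82 − 69 = 13 for the blank.

a = 43, d = 13, z = -4, p = 2, n = 4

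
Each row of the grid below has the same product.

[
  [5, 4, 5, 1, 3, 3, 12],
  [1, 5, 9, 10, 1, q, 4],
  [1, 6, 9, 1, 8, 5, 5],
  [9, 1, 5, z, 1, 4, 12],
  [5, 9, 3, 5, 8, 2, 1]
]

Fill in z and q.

Rows 1 and 5 each multiply to 10800, so every row has product 10800.
Row 4: 9×1×5×1×4×12 = 2160, so the missing entry is 10800 ÷ 2160 = 5.
Row 2: 1×5×9×10×1×4 = 1800, so the missing entry is 10800 ÷ 1800 = 6.

z = 5, q = 6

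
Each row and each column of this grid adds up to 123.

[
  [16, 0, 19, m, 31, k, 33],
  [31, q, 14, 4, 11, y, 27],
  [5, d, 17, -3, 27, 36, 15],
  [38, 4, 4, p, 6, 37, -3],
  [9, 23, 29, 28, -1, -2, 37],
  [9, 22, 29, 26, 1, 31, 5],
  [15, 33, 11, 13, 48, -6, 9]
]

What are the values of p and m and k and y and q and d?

Row 3: 5 + 17 − 3 + 27 + 36 + 15 = 97, so its missing entry is 123 − 97 = 26.
Column 2: 0 + 26 + 4 + 23 + 22 + 33 = 108, so its missing entry is 123 − 108 = 15.
Row 2: 31 + 15 + 14 + 4 + 11 + 27 = 102, so its missing entry is 123 − 102 = 21.
Row 4: 38 + 4 + 4 + 6 + 37 − 3 = 86, so its missing entry is 123 − 86 = 37.
Column 4: 4 − 3 + 37 + 28 + 26 + 13 = 105, so its missing entry is 123 − 105 = 18.
Row 1: 16 + 0 + 19 + 18 + 31 + 33 = 117, so its missing entry is 123 − 117 = 6.

p = 37, m = 18, k = 6, y = 21, q = 15, d = 26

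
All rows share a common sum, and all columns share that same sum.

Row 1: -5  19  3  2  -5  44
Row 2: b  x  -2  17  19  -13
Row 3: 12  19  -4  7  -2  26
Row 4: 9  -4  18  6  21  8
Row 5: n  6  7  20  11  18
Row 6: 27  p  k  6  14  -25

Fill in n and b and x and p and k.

n = -4, b = 19, x = 18, p = 0, k = 36

Rows 1 and 3 both sum to 58, so that's the common total.
Row 5: 6 + 7 + 20 + 11 + 18 = 62, so its missing entry is 58 − 62 = -4.
Column 1: -5 + 12 + 9 − 4 + 27 = 39, so its missing entry is 58 − 39 = 19.
Row 2: 19 − 2 + 17 + 19 − 13 = 40, so its missing entry is 58 − 40 = 18.
Column 2: 19 + 18 + 19 − 4 + 6 = 58, so its missing entry is 58 − 58 = 0.
Row 6: 27 + 0 + 6 + 14 − 25 = 22, so its missing entry is 58 − 22 = 36.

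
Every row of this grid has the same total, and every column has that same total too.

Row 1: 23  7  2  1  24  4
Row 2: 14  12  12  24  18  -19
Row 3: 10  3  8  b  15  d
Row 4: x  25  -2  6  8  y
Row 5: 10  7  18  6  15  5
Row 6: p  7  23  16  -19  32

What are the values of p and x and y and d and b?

Rows 1 and 2 both sum to 61, so that's the common total.
Column 4 has 1 + 24 + 6 + 6 + 16 = 53; the blank must be 61 − 53 = 8.
Row 6 has 7 + 23 + 16 − 19 + 32 = 59; the blank must be 61 − 59 = 2.
Column 1 has 23 + 14 + 10 + 10 + 2 = 59; the blank must be 61 − 59 = 2.
Row 3 has 10 + 3 + 8 + 8 + 15 = 44; the blank must be 61 − 44 = 17.
Row 4 has 2 + 25 − 2 + 6 + 8 = 39; the blank must be 61 − 39 = 22.

p = 2, x = 2, y = 22, d = 17, b = 8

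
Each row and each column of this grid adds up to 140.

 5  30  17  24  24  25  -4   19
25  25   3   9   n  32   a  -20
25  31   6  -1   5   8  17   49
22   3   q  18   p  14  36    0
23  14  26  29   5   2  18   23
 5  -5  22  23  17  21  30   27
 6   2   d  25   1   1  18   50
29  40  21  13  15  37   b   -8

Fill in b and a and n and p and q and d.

Row 7 has 6 + 2 + 25 + 1 + 1 + 18 + 50 = 103; the blank must be 140 − 103 = 37.
Row 8 has 29 + 40 + 21 + 13 + 15 + 37 − 8 = 147; the blank must be 140 − 147 = -7.
Column 7 has -4 + 17 + 36 + 18 + 30 + 18 − 7 = 108; the blank must be 140 − 108 = 32.
Row 2 has 25 + 25 + 3 + 9 + 32 + 32 − 20 = 106; the blank must be 140 − 106 = 34.
Column 5 has 24 + 34 + 5 + 5 + 17 + 1 + 15 = 101; the blank must be 140 − 101 = 39.
Row 4 has 22 + 3 + 18 + 39 + 14 + 36 + 0 = 132; the blank must be 140 − 132 = 8.

b = -7, a = 32, n = 34, p = 39, q = 8, d = 37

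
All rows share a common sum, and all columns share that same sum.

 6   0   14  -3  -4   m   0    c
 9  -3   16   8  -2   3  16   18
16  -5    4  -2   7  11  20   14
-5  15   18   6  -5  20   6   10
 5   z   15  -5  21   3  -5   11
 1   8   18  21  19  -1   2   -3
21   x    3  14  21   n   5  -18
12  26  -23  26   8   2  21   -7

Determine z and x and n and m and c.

Rows 2 and 3 both sum to 65, so that's the common total.
Column 8 has 18 + 14 + 10 + 11 − 3 − 18 − 7 = 25; the blank must be 65 − 25 = 40.
Row 1 has 6 + 0 + 14 − 3 − 4 + 0 + 40 = 53; the blank must be 65 − 53 = 12.
Column 6 has 12 + 3 + 11 + 20 + 3 − 1 + 2 = 50; the blank must be 65 − 50 = 15.
Row 7 has 21 + 3 + 14 + 21 + 15 + 5 − 18 = 61; the blank must be 65 − 61 = 4.
Row 5 has 5 + 15 − 5 + 21 + 3 − 5 + 11 = 45; the blank must be 65 − 45 = 20.

z = 20, x = 4, n = 15, m = 12, c = 40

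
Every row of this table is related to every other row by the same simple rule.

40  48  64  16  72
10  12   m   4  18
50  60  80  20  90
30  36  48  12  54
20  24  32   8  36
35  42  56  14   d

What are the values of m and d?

m = 16, d = 63

Each row is a constant multiple of every other row — this is a multiplication table with the headers hidden.
Row 2 is 4/16 = 1/4 times row 1, so its entry in column 3 is 64 × 1/4 = 16.
Row 6 is 14/16 = 7/8 times row 1, so its entry in column 5 is 72 × 7/8 = 63.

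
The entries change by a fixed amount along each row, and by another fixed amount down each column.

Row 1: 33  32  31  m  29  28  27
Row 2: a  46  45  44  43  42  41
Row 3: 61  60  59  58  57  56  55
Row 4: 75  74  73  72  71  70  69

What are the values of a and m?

a = 47, m = 30

Along each row the entries change by -1 per step; down each column they change by 14.
Row 2: from 46 at column 2, stepping by -1 to column 1 gives 47.
Row 1: from 33 at column 1, stepping by -1 to column 4 gives 30.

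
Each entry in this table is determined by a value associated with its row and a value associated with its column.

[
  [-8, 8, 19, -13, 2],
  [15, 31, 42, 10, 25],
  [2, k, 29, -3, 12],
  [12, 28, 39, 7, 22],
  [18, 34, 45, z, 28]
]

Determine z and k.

The difference between any two rows is the same in every column — this is an addition table with the headers hidden.
Row 5 minus row 1 is 28 − 2 = 26, so its entry in column 4 is -13 + 26 = 13.
Row 3 minus row 1 is 12 − 2 = 10, so its entry in column 2 is 8 + 10 = 18.

z = 13, k = 18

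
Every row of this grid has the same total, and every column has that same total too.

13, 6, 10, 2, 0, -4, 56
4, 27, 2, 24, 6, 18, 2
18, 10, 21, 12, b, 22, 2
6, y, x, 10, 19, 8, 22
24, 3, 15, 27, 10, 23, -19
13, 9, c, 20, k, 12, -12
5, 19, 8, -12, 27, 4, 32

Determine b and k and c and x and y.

Rows 1 and 2 both sum to 83, so that's the common total.
The known cells in row 3 total 85, leaving 83 − 85 = -2 for the blank.
The known cells in column 2 total 74, leaving 83 − 74 = 9 for the blank.
The known cells in column 5 total 60, leaving 83 − 60 = 23 for the blank.
The known cells in row 4 total 74, leaving 83 − 74 = 9 for the blank.
The known cells in row 6 total 65, leaving 83 − 65 = 18 for the blank.

b = -2, k = 23, c = 18, x = 9, y = 9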